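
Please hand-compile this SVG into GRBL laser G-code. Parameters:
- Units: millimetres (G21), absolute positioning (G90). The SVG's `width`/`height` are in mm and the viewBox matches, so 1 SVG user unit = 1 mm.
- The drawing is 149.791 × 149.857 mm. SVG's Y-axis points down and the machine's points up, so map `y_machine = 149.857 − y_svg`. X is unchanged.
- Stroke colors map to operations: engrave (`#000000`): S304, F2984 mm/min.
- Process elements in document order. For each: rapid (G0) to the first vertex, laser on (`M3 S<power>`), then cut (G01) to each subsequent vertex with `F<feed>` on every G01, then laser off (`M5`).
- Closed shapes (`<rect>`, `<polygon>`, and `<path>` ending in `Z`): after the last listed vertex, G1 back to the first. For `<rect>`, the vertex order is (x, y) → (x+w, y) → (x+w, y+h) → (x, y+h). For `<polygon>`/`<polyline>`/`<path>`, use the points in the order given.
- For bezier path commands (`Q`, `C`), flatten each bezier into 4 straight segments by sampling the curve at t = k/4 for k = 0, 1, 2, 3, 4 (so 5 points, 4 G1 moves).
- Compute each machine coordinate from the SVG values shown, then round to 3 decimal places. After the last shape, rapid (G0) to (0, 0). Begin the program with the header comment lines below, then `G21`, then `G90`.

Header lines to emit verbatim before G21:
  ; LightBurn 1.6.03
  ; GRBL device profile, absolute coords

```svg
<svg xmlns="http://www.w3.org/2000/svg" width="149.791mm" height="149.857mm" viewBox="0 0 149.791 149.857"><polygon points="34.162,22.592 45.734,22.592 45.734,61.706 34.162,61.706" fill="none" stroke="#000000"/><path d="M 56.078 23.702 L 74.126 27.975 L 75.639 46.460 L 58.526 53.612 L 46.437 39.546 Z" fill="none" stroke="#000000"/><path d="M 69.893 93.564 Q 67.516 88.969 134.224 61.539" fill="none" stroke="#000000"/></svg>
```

; LightBurn 1.6.03
; GRBL device profile, absolute coords
G21
G90
G0 X34.162 Y127.265
M3 S304
G01 X45.734 Y127.265 F2984
G01 X45.734 Y88.151 F2984
G01 X34.162 Y88.151 F2984
G01 X34.162 Y127.265 F2984
M5
G0 X56.078 Y126.155
M3 S304
G01 X74.126 Y121.882 F2984
G01 X75.639 Y103.397 F2984
G01 X58.526 Y96.245 F2984
G01 X46.437 Y110.311 F2984
G01 X56.078 Y126.155 F2984
M5
G0 X69.893 Y56.293
M3 S304
G01 X73.022 Y60.018 F2984
G01 X84.787 Y66.597 F2984
G01 X105.188 Y76.030 F2984
G01 X134.224 Y88.318 F2984
M5
G0 X0.000 Y0.000

viewBox `0 0 149.791 149.857` with mm width/height → 1 unit = 1 mm. Flip: y_m = 149.857 − y_svg.

**Shape 1** — `<polygon>` rectangle, stroke `#000000` → engrave (S304, F2984). Machine vertices: (34.162,127.265) → (45.734,127.265) → (45.734,88.151) → (34.162,88.151) → (34.162,127.265). Closed: final G1 returns to the first vertex.

**Shape 2** — `<path>` regular polygon, stroke `#000000` → engrave (S304, F2984). Machine vertices: (56.078,126.155) → (74.126,121.882) → (75.639,103.397) → (58.526,96.245) → (46.437,110.311) → (56.078,126.155). Closed: final G1 returns to the first vertex.

**Shape 3** — `<path>` quadratic bezier, stroke `#000000` → engrave (S304, F2984). Control points (SVG): P0=(69.893,93.564), P1=(67.516,88.969), P2=(134.224,61.539); sampled at t=k/4. Machine vertices: (69.893,56.293) → (73.022,60.018) → (84.787,66.597) → (105.188,76.030) → (134.224,88.318). Open path.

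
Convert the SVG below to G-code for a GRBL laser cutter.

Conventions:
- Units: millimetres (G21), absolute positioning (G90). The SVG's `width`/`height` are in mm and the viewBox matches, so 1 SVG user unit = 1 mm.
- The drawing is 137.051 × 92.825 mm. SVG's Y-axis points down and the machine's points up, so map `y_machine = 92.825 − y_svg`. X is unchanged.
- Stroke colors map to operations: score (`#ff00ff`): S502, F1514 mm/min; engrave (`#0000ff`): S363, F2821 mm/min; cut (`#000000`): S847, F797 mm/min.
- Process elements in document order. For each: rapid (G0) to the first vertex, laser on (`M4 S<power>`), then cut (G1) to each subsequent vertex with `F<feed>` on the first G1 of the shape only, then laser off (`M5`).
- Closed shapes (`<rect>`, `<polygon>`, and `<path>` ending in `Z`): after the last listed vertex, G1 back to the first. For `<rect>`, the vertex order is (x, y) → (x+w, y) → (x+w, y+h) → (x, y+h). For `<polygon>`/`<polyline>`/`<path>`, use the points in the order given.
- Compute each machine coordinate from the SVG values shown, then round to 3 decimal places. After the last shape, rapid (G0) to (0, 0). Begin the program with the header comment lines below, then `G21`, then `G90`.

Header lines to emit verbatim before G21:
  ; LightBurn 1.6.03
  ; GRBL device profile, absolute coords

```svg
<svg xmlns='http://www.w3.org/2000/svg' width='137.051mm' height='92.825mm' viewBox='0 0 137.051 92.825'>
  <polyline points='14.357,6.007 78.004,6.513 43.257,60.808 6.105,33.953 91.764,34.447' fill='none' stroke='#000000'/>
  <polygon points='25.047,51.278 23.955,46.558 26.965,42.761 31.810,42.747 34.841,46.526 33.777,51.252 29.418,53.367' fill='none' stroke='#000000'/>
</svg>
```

; LightBurn 1.6.03
; GRBL device profile, absolute coords
G21
G90
G0 X14.357 Y86.818
M4 S847
G1 X78.004 Y86.312 F797
G1 X43.257 Y32.017
G1 X6.105 Y58.872
G1 X91.764 Y58.378
M5
G0 X25.047 Y41.547
M4 S847
G1 X23.955 Y46.267 F797
G1 X26.965 Y50.064
G1 X31.810 Y50.078
G1 X34.841 Y46.299
G1 X33.777 Y41.573
G1 X29.418 Y39.458
G1 X25.047 Y41.547
M5
G0 X0.000 Y0.000

1 u = 1 mm; y_m = 92.825 − y.

[1] `<polyline>` open polyline, #000000→cut S847 F797: (14.357,86.818) → (78.004,86.312) → (43.257,32.017) → (6.105,58.872) → (91.764,58.378)

[2] `<polygon>` regular polygon, #000000→cut S847 F797: (25.047,41.547) → (23.955,46.267) → (26.965,50.064) → (31.810,50.078) → (34.841,46.299) → (33.777,41.573) → (29.418,39.458) → (25.047,41.547) (closed)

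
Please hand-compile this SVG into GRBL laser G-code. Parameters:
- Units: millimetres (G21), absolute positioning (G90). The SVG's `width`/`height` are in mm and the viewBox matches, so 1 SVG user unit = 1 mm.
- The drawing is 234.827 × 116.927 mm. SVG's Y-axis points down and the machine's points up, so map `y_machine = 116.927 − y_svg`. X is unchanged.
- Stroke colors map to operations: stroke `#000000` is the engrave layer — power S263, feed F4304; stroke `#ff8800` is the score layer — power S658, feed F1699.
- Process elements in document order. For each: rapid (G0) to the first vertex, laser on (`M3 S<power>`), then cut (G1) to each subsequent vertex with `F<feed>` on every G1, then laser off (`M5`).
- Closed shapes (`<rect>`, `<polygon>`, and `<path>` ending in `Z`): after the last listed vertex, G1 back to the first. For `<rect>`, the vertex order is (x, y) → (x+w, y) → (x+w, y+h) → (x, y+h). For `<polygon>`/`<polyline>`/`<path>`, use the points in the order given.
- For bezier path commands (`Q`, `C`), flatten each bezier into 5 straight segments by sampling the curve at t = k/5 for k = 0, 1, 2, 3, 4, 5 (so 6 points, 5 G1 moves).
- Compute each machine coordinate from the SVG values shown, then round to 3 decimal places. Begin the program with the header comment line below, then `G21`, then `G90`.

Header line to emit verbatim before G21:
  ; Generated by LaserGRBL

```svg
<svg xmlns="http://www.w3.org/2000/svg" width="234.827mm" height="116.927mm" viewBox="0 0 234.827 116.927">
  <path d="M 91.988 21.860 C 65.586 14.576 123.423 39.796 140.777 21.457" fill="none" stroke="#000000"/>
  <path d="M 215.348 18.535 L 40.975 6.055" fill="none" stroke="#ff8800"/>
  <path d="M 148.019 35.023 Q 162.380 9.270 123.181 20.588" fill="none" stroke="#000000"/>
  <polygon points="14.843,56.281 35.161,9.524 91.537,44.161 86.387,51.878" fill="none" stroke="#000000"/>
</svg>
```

1 u = 1 mm; y_m = 116.927 − y.

[1] `<path>` cubic bezier, #000000→engrave S263 F4304: (91.988,95.067) → (85.258,96.145) → (92.758,93.074) → (108.503,89.503) → (126.504,89.085) → (140.777,95.470)

[2] `<path>` line segment, #ff8800→score S658 F1699: (215.348,98.392) → (40.975,110.872)

[3] `<path>` quadratic bezier, #000000→engrave S263 F4304: (148.019,81.904) → (151.621,90.722) → (150.938,96.575) → (145.971,99.462) → (136.718,99.383) → (123.181,96.339)

[4] `<polygon>` closed polygon, #000000→engrave S263 F4304: (14.843,60.646) → (35.161,107.403) → (91.537,72.766) → (86.387,65.049) → (14.843,60.646) (closed)

; Generated by LaserGRBL
G21
G90
G0 X91.988 Y95.067
M3 S263
G1 X85.258 Y96.145 F4304
G1 X92.758 Y93.074 F4304
G1 X108.503 Y89.503 F4304
G1 X126.504 Y89.085 F4304
G1 X140.777 Y95.470 F4304
M5
G0 X215.348 Y98.392
M3 S658
G1 X40.975 Y110.872 F1699
M5
G0 X148.019 Y81.904
M3 S263
G1 X151.621 Y90.722 F4304
G1 X150.938 Y96.575 F4304
G1 X145.971 Y99.462 F4304
G1 X136.718 Y99.383 F4304
G1 X123.181 Y96.339 F4304
M5
G0 X14.843 Y60.646
M3 S263
G1 X35.161 Y107.403 F4304
G1 X91.537 Y72.766 F4304
G1 X86.387 Y65.049 F4304
G1 X14.843 Y60.646 F4304
M5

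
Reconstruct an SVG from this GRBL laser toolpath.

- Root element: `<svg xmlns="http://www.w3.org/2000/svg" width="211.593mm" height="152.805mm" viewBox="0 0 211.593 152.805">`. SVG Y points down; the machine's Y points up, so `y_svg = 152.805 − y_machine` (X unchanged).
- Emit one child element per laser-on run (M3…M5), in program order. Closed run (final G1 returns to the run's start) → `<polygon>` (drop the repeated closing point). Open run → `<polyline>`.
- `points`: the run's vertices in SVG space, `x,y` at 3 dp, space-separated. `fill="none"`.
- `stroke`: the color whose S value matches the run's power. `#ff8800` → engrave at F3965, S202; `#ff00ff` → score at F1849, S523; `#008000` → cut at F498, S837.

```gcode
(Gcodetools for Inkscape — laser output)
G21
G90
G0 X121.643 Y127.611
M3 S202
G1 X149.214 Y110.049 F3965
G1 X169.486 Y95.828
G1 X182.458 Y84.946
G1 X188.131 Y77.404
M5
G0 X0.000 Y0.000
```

<svg xmlns="http://www.w3.org/2000/svg" width="211.593mm" height="152.805mm" viewBox="0 0 211.593 152.805">
  <polyline points="121.643,25.194 149.214,42.756 169.486,56.977 182.458,67.859 188.131,75.401" fill="none" stroke="#ff8800"/>
</svg>

Each laser-on run becomes one SVG element. Flip Y back into SVG space with y_svg = 152.805 − y_machine. Every run uses S202, so all elements get stroke `#ff8800` (engrave).

Run 1: The run is open, so emit a `<polyline>` with points (Y-flipped): 121.643,25.194 149.214,42.756 169.486,56.977 182.458,67.859 188.131,75.401.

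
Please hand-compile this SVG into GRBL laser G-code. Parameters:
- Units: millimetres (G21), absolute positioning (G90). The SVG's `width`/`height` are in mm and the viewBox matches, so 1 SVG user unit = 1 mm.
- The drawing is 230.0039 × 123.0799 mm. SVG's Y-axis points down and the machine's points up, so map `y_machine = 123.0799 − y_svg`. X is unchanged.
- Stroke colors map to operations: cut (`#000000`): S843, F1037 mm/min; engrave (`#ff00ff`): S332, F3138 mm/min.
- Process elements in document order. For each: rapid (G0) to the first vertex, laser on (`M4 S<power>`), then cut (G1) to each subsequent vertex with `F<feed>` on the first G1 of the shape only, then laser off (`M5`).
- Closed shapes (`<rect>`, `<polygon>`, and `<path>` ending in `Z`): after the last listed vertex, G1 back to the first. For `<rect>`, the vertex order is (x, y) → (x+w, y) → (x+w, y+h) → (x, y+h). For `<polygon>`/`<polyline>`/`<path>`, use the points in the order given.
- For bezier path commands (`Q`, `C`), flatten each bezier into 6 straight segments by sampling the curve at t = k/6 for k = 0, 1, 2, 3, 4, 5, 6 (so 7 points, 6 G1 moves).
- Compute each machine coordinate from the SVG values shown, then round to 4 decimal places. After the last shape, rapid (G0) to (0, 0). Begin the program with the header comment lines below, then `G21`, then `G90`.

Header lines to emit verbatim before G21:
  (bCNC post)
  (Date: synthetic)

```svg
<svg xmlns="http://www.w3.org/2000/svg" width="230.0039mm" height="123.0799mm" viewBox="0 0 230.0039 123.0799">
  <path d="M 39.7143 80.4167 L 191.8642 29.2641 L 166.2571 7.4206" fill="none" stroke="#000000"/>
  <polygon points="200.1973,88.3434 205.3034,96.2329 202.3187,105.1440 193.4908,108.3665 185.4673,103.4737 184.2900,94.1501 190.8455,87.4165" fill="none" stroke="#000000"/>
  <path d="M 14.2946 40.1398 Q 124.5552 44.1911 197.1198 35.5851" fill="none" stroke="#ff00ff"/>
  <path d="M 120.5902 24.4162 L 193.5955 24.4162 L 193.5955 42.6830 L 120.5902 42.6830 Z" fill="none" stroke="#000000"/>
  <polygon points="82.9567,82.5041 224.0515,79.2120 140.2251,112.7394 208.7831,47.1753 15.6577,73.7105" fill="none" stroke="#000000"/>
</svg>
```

1 u = 1 mm; y_m = 123.0799 − y.

[1] `<path>` open polyline, #000000→cut S843 F1037: (39.7143,42.6632) → (191.8642,93.8158) → (166.2571,115.6593)

[2] `<polygon>` regular polygon, #000000→cut S843 F1037: (200.1973,34.7365) → (205.3034,26.8470) → (202.3187,17.9359) → (193.4908,14.7134) → (185.4673,19.6062) → (184.2900,28.9298) → (190.8455,35.6634) → (200.1973,34.7365) (closed)

[3] `<path>` quadratic bezier, #ff00ff→engrave S332 F3138: (14.2946,82.9401) → (50.0010,81.9413) → (83.6132,81.6456) → (115.1312,82.0531) → (144.5550,83.1638) → (171.8845,84.9777) → (197.1198,87.4948)

[4] `<path>` rectangle, #000000→cut S843 F1037: (120.5902,98.6637) → (193.5955,98.6637) → (193.5955,80.3969) → (120.5902,80.3969) → (120.5902,98.6637) (closed)

[5] `<polygon>` closed polygon, #000000→cut S843 F1037: (82.9567,40.5758) → (224.0515,43.8679) → (140.2251,10.3405) → (208.7831,75.9046) → (15.6577,49.3694) → (82.9567,40.5758) (closed)

(bCNC post)
(Date: synthetic)
G21
G90
G0 X39.7143 Y42.6632
M4 S843
G1 X191.8642 Y93.8158 F1037
G1 X166.2571 Y115.6593
M5
G0 X200.1973 Y34.7365
M4 S843
G1 X205.3034 Y26.8470 F1037
G1 X202.3187 Y17.9359
G1 X193.4908 Y14.7134
G1 X185.4673 Y19.6062
G1 X184.2900 Y28.9298
G1 X190.8455 Y35.6634
G1 X200.1973 Y34.7365
M5
G0 X14.2946 Y82.9401
M4 S332
G1 X50.0010 Y81.9413 F3138
G1 X83.6132 Y81.6456
G1 X115.1312 Y82.0531
G1 X144.5550 Y83.1638
G1 X171.8845 Y84.9777
G1 X197.1198 Y87.4948
M5
G0 X120.5902 Y98.6637
M4 S843
G1 X193.5955 Y98.6637 F1037
G1 X193.5955 Y80.3969
G1 X120.5902 Y80.3969
G1 X120.5902 Y98.6637
M5
G0 X82.9567 Y40.5758
M4 S843
G1 X224.0515 Y43.8679 F1037
G1 X140.2251 Y10.3405
G1 X208.7831 Y75.9046
G1 X15.6577 Y49.3694
G1 X82.9567 Y40.5758
M5
G0 X0.0000 Y0.0000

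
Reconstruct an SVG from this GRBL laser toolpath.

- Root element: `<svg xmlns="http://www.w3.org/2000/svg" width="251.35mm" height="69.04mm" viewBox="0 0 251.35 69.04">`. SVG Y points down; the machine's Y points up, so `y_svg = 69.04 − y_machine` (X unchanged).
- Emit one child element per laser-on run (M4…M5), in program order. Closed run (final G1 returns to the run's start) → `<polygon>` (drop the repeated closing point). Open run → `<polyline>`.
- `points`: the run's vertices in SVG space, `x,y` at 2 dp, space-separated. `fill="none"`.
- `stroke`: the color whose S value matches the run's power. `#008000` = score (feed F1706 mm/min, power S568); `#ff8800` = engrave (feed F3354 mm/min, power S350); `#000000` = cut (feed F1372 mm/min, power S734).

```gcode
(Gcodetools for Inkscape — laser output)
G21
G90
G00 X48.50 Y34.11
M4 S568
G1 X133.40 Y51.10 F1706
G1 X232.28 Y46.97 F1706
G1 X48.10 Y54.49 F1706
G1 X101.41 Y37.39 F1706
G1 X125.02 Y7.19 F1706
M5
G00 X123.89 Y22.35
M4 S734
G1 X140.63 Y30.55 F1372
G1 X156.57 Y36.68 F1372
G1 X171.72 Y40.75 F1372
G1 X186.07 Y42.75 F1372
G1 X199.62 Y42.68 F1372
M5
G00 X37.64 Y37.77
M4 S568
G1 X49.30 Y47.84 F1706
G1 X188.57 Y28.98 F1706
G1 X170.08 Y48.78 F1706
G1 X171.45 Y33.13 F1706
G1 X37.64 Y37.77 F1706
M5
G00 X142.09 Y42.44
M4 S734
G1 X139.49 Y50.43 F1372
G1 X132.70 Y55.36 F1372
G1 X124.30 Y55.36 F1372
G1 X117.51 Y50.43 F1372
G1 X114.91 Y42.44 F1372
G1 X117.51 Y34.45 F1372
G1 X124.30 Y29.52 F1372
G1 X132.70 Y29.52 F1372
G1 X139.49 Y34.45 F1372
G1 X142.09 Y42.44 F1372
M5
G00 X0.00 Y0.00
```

<svg xmlns="http://www.w3.org/2000/svg" width="251.35mm" height="69.04mm" viewBox="0 0 251.35 69.04">
  <polyline points="48.50,34.93 133.40,17.94 232.28,22.07 48.10,14.55 101.41,31.65 125.02,61.85" fill="none" stroke="#008000"/>
  <polyline points="123.89,46.69 140.63,38.49 156.57,32.36 171.72,28.29 186.07,26.29 199.62,26.36" fill="none" stroke="#000000"/>
  <polygon points="37.64,31.27 49.30,21.20 188.57,40.06 170.08,20.26 171.45,35.91" fill="none" stroke="#008000"/>
  <polygon points="142.09,26.60 139.49,18.61 132.70,13.68 124.30,13.68 117.51,18.61 114.91,26.60 117.51,34.59 124.30,39.52 132.70,39.52 139.49,34.59" fill="none" stroke="#000000"/>
</svg>

Machine Y-up, SVG Y-down with viewBox height 69.04, so y_svg = 69.04 − y_machine; X carries over.

Run 1: power S568 maps to stroke `#008000` (score). The run is open, so emit a `<polyline>` with points (Y-flipped): 48.50,34.93 133.40,17.94 232.28,22.07 48.10,14.55 101.41,31.65 125.02,61.85.

Run 2: power S734 maps to stroke `#000000` (cut). The run is open, so emit a `<polyline>` with points (Y-flipped): 123.89,46.69 140.63,38.49 156.57,32.36 171.72,28.29 186.07,26.29 199.62,26.36.

Run 3: power S568 maps to stroke `#008000` (score). The run returns to its start, so emit a `<polygon>` with points (Y-flipped): 37.64,31.27 49.30,21.20 188.57,40.06 170.08,20.26 171.45,35.91.

Run 4: power S734 maps to stroke `#000000` (cut). The run returns to its start, so emit a `<polygon>` with points (Y-flipped): 142.09,26.60 139.49,18.61 132.70,13.68 124.30,13.68 117.51,18.61 114.91,26.60 117.51,34.59 124.30,39.52 132.70,39.52 139.49,34.59.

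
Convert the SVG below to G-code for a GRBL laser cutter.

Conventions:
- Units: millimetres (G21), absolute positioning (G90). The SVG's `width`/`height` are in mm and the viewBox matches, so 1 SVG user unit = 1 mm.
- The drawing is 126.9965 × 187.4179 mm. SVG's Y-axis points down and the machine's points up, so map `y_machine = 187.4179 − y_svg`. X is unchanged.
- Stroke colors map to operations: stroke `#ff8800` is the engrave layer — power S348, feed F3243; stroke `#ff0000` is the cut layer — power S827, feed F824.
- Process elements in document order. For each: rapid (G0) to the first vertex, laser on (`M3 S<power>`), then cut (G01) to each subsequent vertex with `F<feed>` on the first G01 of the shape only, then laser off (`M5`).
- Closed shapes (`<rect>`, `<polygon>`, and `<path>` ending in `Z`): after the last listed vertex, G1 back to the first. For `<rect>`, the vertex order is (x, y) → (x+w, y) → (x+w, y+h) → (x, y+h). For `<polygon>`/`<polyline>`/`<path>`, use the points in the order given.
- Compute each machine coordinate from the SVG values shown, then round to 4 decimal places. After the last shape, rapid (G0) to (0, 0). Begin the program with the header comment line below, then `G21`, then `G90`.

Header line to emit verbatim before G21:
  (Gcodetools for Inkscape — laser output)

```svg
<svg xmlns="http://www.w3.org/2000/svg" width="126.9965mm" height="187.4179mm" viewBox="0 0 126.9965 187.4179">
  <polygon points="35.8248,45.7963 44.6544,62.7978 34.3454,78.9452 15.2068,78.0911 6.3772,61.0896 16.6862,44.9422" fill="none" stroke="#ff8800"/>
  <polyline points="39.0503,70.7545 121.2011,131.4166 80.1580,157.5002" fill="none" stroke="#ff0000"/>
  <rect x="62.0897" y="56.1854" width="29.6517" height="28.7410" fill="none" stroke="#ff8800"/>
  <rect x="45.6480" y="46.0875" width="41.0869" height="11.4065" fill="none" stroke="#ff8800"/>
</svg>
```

viewBox `0 0 126.9965 187.4179` with mm width/height → 1 unit = 1 mm. Flip: y_m = 187.4179 − y_svg.

**Shape 1** — `<polygon>` regular polygon, stroke `#ff8800` → engrave (S348, F3243). Machine vertices: (35.8248,141.6216) → (44.6544,124.6201) → (34.3454,108.4727) → (15.2068,109.3268) → (6.3772,126.3283) → (16.6862,142.4757) → (35.8248,141.6216). Closed: final G1 returns to the first vertex.

**Shape 2** — `<polyline>` open polyline, stroke `#ff0000` → cut (S827, F824). Machine vertices: (39.0503,116.6634) → (121.2011,56.0013) → (80.1580,29.9177). Open path.

**Shape 3** — `<rect>` rectangle, stroke `#ff8800` → engrave (S348, F3243). Machine vertices: (62.0897,131.2325) → (91.7414,131.2325) → (91.7414,102.4915) → (62.0897,102.4915) → (62.0897,131.2325). Closed: final G1 returns to the first vertex.

**Shape 4** — `<rect>` rectangle, stroke `#ff8800` → engrave (S348, F3243). Machine vertices: (45.6480,141.3304) → (86.7349,141.3304) → (86.7349,129.9239) → (45.6480,129.9239) → (45.6480,141.3304). Closed: final G1 returns to the first vertex.

(Gcodetools for Inkscape — laser output)
G21
G90
G0 X35.8248 Y141.6216
M3 S348
G01 X44.6544 Y124.6201 F3243
G01 X34.3454 Y108.4727
G01 X15.2068 Y109.3268
G01 X6.3772 Y126.3283
G01 X16.6862 Y142.4757
G01 X35.8248 Y141.6216
M5
G0 X39.0503 Y116.6634
M3 S827
G01 X121.2011 Y56.0013 F824
G01 X80.1580 Y29.9177
M5
G0 X62.0897 Y131.2325
M3 S348
G01 X91.7414 Y131.2325 F3243
G01 X91.7414 Y102.4915
G01 X62.0897 Y102.4915
G01 X62.0897 Y131.2325
M5
G0 X45.6480 Y141.3304
M3 S348
G01 X86.7349 Y141.3304 F3243
G01 X86.7349 Y129.9239
G01 X45.6480 Y129.9239
G01 X45.6480 Y141.3304
M5
G0 X0.0000 Y0.0000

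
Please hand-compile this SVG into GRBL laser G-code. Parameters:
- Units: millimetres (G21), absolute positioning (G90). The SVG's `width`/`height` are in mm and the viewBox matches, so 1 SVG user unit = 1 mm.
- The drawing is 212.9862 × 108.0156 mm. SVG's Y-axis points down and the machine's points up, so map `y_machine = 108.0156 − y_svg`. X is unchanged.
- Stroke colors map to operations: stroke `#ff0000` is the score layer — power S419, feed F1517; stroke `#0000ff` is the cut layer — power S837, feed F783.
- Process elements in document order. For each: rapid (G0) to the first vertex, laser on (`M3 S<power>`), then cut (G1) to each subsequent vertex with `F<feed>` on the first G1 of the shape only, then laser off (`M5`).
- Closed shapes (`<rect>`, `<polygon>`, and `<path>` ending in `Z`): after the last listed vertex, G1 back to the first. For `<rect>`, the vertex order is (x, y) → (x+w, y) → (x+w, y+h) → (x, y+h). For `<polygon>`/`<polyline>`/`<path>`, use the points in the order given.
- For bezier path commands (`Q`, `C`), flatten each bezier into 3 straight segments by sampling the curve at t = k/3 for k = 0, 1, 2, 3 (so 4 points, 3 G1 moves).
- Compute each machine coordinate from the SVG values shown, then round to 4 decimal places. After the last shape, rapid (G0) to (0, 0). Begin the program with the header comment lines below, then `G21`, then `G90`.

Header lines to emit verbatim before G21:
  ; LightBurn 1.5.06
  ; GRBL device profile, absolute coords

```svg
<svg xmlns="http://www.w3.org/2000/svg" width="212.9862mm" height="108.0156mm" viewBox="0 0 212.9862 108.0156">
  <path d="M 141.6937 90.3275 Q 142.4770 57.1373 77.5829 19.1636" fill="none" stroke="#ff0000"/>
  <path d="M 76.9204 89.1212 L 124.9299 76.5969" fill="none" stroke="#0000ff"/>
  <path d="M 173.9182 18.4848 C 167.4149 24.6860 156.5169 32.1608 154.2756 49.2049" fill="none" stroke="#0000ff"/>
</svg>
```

; LightBurn 1.5.06
; GRBL device profile, absolute coords
G21
G90
G0 X141.6937 Y17.6881
M3 S419
G1 X134.9184 Y40.3464 F1517
G1 X113.5481 Y64.0677
G1 X77.5829 Y88.8520
M5
G0 X76.9204 Y18.8944
M3 S837
G1 X124.9299 Y31.4187 F783
M5
G0 X173.9182 Y89.5308
M3 S837
G1 X166.4334 Y82.5978 F783
G1 X158.9191 Y72.9723
G1 X154.2756 Y58.8107
M5
G0 X0.0000 Y0.0000

viewBox `0 0 212.9862 108.0156` with mm width/height → 1 unit = 1 mm. Flip: y_m = 108.0156 − y_svg.

**Shape 1** — `<path>` quadratic bezier, stroke `#ff0000` → score (S419, F1517). Control points (SVG): P0=(141.6937,90.3275), P1=(142.4770,57.1373), P2=(77.5829,19.1636); sampled at t=k/3. Machine vertices: (141.6937,17.6881) → (134.9184,40.3464) → (113.5481,64.0677) → (77.5829,88.8520). Open path.

**Shape 2** — `<path>` line segment, stroke `#0000ff` → cut (S837, F783). Machine vertices: (76.9204,18.8944) → (124.9299,31.4187). Open path.

**Shape 3** — `<path>` cubic bezier, stroke `#0000ff` → cut (S837, F783). Control points (SVG): P0=(173.9182,18.4848), P1=(167.4149,24.6860), P2=(156.5169,32.1608), P3=(154.2756,49.2049); sampled at t=k/3. Machine vertices: (173.9182,89.5308) → (166.4334,82.5978) → (158.9191,72.9723) → (154.2756,58.8107). Open path.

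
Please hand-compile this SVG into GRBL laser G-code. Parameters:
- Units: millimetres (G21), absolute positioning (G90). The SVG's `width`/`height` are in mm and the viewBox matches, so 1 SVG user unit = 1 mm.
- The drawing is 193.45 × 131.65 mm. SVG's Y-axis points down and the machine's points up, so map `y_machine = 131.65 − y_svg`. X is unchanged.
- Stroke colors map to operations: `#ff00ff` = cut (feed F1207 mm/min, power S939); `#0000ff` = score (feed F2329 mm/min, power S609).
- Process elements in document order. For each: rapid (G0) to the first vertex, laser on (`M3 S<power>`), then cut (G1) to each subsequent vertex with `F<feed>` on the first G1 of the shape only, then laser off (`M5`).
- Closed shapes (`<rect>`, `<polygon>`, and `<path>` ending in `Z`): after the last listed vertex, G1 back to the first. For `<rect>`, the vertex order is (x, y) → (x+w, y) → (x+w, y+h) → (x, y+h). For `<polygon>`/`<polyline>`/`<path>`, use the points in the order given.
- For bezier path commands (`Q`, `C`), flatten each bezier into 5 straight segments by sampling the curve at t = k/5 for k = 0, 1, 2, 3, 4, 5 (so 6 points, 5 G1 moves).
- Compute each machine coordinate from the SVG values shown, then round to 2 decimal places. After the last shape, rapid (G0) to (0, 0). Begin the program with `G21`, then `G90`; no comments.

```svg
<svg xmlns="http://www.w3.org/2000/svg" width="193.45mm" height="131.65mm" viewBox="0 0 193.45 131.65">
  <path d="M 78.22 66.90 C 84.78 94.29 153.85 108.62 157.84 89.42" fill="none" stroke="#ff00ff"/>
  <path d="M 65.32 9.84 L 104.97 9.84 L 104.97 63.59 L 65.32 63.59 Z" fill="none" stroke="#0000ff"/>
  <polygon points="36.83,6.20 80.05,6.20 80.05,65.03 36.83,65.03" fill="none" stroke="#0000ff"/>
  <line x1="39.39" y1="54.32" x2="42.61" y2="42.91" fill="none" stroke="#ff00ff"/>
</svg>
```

viewBox `0 0 193.45 131.65` with mm width/height → 1 unit = 1 mm. Flip: y_m = 131.65 − y_svg.

**Shape 1** — `<path>` cubic bezier, stroke `#ff00ff` → cut (S939, F1207). Control points (SVG): P0=(78.22,66.90), P1=(84.78,94.29), P2=(153.85,108.62), P3=(157.84,89.42); sampled at t=k/5. Machine vertices: (78.22,64.75) → (88.64,50.05) → (107.93,39.46) → (129.98,33.97) → (148.66,34.57) → (157.84,42.23). Open path.

**Shape 2** — `<path>` rectangle, stroke `#0000ff` → score (S609, F2329). Machine vertices: (65.32,121.81) → (104.97,121.81) → (104.97,68.06) → (65.32,68.06) → (65.32,121.81). Closed: final G1 returns to the first vertex.

**Shape 3** — `<polygon>` rectangle, stroke `#0000ff` → score (S609, F2329). Machine vertices: (36.83,125.45) → (80.05,125.45) → (80.05,66.62) → (36.83,66.62) → (36.83,125.45). Closed: final G1 returns to the first vertex.

**Shape 4** — `<line>` line segment, stroke `#ff00ff` → cut (S939, F1207). Machine vertices: (39.39,77.33) → (42.61,88.74). Open path.

G21
G90
G0 X78.22 Y64.75
M3 S939
G1 X88.64 Y50.05 F1207
G1 X107.93 Y39.46
G1 X129.98 Y33.97
G1 X148.66 Y34.57
G1 X157.84 Y42.23
M5
G0 X65.32 Y121.81
M3 S609
G1 X104.97 Y121.81 F2329
G1 X104.97 Y68.06
G1 X65.32 Y68.06
G1 X65.32 Y121.81
M5
G0 X36.83 Y125.45
M3 S609
G1 X80.05 Y125.45 F2329
G1 X80.05 Y66.62
G1 X36.83 Y66.62
G1 X36.83 Y125.45
M5
G0 X39.39 Y77.33
M3 S939
G1 X42.61 Y88.74 F1207
M5
G0 X0.00 Y0.00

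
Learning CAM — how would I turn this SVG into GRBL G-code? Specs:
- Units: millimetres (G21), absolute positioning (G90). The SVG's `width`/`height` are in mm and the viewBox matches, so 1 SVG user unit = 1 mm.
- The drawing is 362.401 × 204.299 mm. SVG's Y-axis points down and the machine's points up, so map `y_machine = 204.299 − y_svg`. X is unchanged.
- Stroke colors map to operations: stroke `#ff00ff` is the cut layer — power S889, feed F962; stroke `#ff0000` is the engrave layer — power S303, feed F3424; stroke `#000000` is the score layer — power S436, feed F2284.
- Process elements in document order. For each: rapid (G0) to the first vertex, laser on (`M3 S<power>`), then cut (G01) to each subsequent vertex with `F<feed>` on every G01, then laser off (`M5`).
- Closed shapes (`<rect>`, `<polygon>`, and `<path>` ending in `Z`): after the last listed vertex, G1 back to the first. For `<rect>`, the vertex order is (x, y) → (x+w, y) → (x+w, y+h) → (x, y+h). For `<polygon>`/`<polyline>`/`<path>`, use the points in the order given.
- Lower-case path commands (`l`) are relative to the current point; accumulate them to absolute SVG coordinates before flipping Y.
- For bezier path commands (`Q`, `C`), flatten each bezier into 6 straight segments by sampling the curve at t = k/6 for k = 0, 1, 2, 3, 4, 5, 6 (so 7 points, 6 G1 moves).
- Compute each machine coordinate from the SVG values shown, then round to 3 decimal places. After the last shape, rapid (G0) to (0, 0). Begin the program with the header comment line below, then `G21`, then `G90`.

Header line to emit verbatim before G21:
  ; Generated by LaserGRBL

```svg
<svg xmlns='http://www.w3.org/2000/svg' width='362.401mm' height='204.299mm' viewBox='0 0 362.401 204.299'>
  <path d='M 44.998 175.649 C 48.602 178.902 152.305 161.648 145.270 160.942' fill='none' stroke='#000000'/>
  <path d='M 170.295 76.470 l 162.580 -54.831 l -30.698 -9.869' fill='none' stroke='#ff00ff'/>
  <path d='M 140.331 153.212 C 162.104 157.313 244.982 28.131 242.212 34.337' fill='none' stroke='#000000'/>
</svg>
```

; Generated by LaserGRBL
G21
G90
G0 X44.998 Y28.650
M3 S436
G01 X54.165 Y28.561 F2284
G01 X74.160 Y30.860 F2284
G01 X99.124 Y34.519 F2284
G01 X123.201 Y38.507 F2284
G01 X140.535 Y41.797 F2284
G01 X145.270 Y43.357 F2284
M5
G0 X170.295 Y127.829
M3 S889
G01 X332.875 Y182.660 F962
G01 X302.177 Y192.529 F962
M5
G0 X140.331 Y51.087
M3 S436
G01 X155.630 Y58.900 F2284
G01 X177.037 Y81.463 F2284
G01 X200.475 Y111.314 F2284
G01 X221.868 Y140.989 F2284
G01 X237.139 Y163.027 F2284
G01 X242.212 Y169.962 F2284
M5
G0 X0.000 Y0.000

viewBox `0 0 362.401 204.299` with mm width/height → 1 unit = 1 mm. Flip: y_m = 204.299 − y_svg.

**Shape 1** — `<path>` cubic bezier, stroke `#000000` → score (S436, F2284). Control points (SVG): P0=(44.998,175.649), P1=(48.602,178.902), P2=(152.305,161.648), P3=(145.270,160.942); sampled at t=k/6. Machine vertices: (44.998,28.650) → (54.165,28.561) → (74.160,30.860) → (99.124,34.519) → (123.201,38.507) → (140.535,41.797) → (145.270,43.357). Open path.

**Shape 2** — `<path>` open polyline, stroke `#ff00ff` → cut (S889, F962). Machine vertices: (170.295,127.829) → (332.875,182.660) → (302.177,192.529). Open path.

**Shape 3** — `<path>` cubic bezier, stroke `#000000` → score (S436, F2284). Control points (SVG): P0=(140.331,153.212), P1=(162.104,157.313), P2=(244.982,28.131), P3=(242.212,34.337); sampled at t=k/6. Machine vertices: (140.331,51.087) → (155.630,58.900) → (177.037,81.463) → (200.475,111.314) → (221.868,140.989) → (237.139,163.027) → (242.212,169.962). Open path.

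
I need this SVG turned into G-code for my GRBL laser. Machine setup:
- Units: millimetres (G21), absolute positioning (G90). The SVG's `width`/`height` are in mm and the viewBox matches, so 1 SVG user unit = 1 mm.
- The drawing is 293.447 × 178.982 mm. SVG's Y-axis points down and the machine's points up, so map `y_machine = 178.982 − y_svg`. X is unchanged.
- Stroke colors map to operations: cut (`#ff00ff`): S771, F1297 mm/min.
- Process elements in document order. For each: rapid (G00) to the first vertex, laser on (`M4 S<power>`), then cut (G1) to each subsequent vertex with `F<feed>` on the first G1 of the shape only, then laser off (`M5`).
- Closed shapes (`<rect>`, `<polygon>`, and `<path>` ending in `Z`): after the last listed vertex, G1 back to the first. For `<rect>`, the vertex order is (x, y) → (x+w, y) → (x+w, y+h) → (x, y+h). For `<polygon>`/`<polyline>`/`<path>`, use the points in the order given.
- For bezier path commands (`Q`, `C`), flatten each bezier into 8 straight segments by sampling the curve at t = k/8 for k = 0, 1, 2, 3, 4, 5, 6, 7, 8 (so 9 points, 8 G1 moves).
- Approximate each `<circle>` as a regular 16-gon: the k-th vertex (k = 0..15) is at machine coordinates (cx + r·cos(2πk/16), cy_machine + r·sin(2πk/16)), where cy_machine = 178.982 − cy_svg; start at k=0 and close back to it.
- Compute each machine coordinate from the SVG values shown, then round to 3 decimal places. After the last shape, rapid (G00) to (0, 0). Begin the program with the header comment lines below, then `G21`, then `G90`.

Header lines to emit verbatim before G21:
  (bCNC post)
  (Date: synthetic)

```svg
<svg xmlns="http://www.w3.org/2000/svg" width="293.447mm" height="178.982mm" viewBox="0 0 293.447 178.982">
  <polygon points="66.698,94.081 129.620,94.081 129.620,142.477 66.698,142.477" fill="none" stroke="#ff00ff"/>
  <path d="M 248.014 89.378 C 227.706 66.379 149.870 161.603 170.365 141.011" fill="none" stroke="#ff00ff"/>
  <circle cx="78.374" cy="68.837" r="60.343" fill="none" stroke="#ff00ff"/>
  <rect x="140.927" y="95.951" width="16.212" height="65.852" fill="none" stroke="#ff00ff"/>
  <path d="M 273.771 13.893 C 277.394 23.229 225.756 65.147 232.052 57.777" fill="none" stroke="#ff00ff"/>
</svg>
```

1 u = 1 mm; y_m = 178.982 − y.

[1] `<polygon>` rectangle, #ff00ff→cut S771 F1297: (66.698,84.901) → (129.620,84.901) → (129.620,36.505) → (66.698,36.505) → (66.698,84.901) (closed)

[2] `<path>` cubic bezier, #ff00ff→cut S771 F1297: (248.014,89.604) → (238.006,93.144) → (224.432,88.343) → (209.117,77.944) → (193.888,64.690) → (180.572,51.323) → (170.996,40.586) → (166.984,35.221) → (170.365,37.971)

[3] `<circle>` circle, #ff00ff→cut S771 F1297: (138.717,110.145) → (134.124,133.237) → (121.043,152.814) → (101.466,165.895) → (78.374,170.488) → (55.282,165.895) → (35.705,152.814) → (22.624,133.237) → (18.031,110.145) → (22.624,87.053) → (35.705,67.476) → (55.282,54.395) → (78.374,49.802) → (101.466,54.395) → (121.043,67.476) → (134.124,87.053) → (138.717,110.145) (closed)

[4] `<rect>` rectangle, #ff00ff→cut S771 F1297: (140.927,83.031) → (157.139,83.031) → (157.139,17.179) → (140.927,17.179) → (140.927,83.031) (closed)

[5] `<path>` cubic bezier, #ff00ff→cut S771 F1297: (273.771,165.089) → (272.760,160.221) → (267.895,153.257) → (260.503,145.158) → (251.909,136.882) → (243.441,129.390) → (236.424,123.640) → (232.186,120.592) → (232.052,121.205)

(bCNC post)
(Date: synthetic)
G21
G90
G00 X66.698 Y84.901
M4 S771
G1 X129.620 Y84.901 F1297
G1 X129.620 Y36.505
G1 X66.698 Y36.505
G1 X66.698 Y84.901
M5
G00 X248.014 Y89.604
M4 S771
G1 X238.006 Y93.144 F1297
G1 X224.432 Y88.343
G1 X209.117 Y77.944
G1 X193.888 Y64.690
G1 X180.572 Y51.323
G1 X170.996 Y40.586
G1 X166.984 Y35.221
G1 X170.365 Y37.971
M5
G00 X138.717 Y110.145
M4 S771
G1 X134.124 Y133.237 F1297
G1 X121.043 Y152.814
G1 X101.466 Y165.895
G1 X78.374 Y170.488
G1 X55.282 Y165.895
G1 X35.705 Y152.814
G1 X22.624 Y133.237
G1 X18.031 Y110.145
G1 X22.624 Y87.053
G1 X35.705 Y67.476
G1 X55.282 Y54.395
G1 X78.374 Y49.802
G1 X101.466 Y54.395
G1 X121.043 Y67.476
G1 X134.124 Y87.053
G1 X138.717 Y110.145
M5
G00 X140.927 Y83.031
M4 S771
G1 X157.139 Y83.031 F1297
G1 X157.139 Y17.179
G1 X140.927 Y17.179
G1 X140.927 Y83.031
M5
G00 X273.771 Y165.089
M4 S771
G1 X272.760 Y160.221 F1297
G1 X267.895 Y153.257
G1 X260.503 Y145.158
G1 X251.909 Y136.882
G1 X243.441 Y129.390
G1 X236.424 Y123.640
G1 X232.186 Y120.592
G1 X232.052 Y121.205
M5
G00 X0.000 Y0.000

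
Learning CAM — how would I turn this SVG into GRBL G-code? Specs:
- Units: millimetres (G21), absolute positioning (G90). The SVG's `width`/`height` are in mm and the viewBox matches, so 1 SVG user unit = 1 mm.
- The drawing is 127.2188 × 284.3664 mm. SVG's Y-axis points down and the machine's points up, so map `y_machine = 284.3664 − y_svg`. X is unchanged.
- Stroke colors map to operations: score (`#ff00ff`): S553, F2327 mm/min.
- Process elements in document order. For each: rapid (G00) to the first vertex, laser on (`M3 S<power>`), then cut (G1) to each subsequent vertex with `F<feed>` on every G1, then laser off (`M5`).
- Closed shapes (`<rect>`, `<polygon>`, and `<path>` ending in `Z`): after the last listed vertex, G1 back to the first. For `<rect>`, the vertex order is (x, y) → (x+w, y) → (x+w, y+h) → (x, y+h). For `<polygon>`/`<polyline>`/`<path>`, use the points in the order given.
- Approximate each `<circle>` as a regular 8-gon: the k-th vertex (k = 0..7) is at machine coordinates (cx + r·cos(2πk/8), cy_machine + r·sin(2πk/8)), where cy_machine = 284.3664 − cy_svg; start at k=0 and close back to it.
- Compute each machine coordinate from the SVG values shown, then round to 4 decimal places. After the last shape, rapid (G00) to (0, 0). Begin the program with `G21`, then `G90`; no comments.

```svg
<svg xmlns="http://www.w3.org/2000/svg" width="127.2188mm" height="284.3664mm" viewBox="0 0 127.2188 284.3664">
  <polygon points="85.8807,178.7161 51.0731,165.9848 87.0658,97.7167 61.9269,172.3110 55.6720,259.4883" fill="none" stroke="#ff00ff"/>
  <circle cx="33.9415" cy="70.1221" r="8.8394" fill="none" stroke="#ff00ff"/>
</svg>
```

Since the viewBox matches the mm dimensions, user units are millimetres directly. The only transform is the Y-flip y_m = 284.3664 − y_svg.

Shape 1 is a closed polygon drawn with `<polygon>`. Its stroke #ff00ff means score at S553, F2327. After flipping Y the toolpath is (85.8807,105.6503) → (51.0731,118.3816) → (87.0658,186.6497) → (61.9269,112.0554) → (55.6720,24.8781) → (85.8807,105.6503), returning to the start.

Shape 2 is a circle drawn with `<circle>`. Its stroke #ff00ff means score at S553, F2327. After flipping Y the toolpath is (42.7809,214.2443) → (40.1919,220.4947) → (33.9415,223.0837) → (27.6911,220.4947) → (25.1021,214.2443) → (27.6911,207.9939) → (33.9415,205.4049) → (40.1919,207.9939) → (42.7809,214.2443), returning to the start.

G21
G90
G00 X85.8807 Y105.6503
M3 S553
G1 X51.0731 Y118.3816 F2327
G1 X87.0658 Y186.6497 F2327
G1 X61.9269 Y112.0554 F2327
G1 X55.6720 Y24.8781 F2327
G1 X85.8807 Y105.6503 F2327
M5
G00 X42.7809 Y214.2443
M3 S553
G1 X40.1919 Y220.4947 F2327
G1 X33.9415 Y223.0837 F2327
G1 X27.6911 Y220.4947 F2327
G1 X25.1021 Y214.2443 F2327
G1 X27.6911 Y207.9939 F2327
G1 X33.9415 Y205.4049 F2327
G1 X40.1919 Y207.9939 F2327
G1 X42.7809 Y214.2443 F2327
M5
G00 X0.0000 Y0.0000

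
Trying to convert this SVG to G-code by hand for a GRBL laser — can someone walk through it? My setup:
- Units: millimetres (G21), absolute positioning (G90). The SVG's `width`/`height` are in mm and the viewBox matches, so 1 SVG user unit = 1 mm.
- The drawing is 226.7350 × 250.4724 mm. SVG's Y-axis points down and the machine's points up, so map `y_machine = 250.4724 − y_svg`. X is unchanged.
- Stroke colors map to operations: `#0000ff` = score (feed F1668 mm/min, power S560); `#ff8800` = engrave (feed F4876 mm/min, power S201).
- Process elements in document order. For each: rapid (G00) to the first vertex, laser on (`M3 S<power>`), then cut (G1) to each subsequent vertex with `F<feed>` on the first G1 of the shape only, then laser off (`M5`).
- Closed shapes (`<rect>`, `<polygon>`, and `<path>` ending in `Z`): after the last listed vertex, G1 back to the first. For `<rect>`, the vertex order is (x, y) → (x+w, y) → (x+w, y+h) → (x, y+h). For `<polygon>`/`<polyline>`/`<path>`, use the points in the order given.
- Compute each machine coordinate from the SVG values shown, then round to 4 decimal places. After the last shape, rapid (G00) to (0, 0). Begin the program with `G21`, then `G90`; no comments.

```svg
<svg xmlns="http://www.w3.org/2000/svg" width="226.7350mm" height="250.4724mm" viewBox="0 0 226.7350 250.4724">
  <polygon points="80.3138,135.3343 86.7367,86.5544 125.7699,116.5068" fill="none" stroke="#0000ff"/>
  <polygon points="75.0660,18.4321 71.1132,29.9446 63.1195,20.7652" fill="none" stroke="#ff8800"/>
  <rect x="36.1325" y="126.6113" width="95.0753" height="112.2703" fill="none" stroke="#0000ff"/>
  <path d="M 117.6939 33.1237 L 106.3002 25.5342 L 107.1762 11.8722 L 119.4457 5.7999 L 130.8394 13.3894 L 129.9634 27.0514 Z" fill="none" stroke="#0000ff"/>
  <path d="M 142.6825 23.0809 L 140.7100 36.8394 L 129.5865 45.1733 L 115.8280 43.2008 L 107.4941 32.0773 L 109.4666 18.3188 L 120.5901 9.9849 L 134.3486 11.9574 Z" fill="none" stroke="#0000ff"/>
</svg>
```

viewBox `0 0 226.7350 250.4724` with mm width/height → 1 unit = 1 mm. Flip: y_m = 250.4724 − y_svg.

**Shape 1** — `<polygon>` regular polygon, stroke `#0000ff` → score (S560, F1668). Machine vertices: (80.3138,115.1381) → (86.7367,163.9180) → (125.7699,133.9656) → (80.3138,115.1381). Closed: final G1 returns to the first vertex.

**Shape 2** — `<polygon>` regular polygon, stroke `#ff8800` → engrave (S201, F4876). Machine vertices: (75.0660,232.0403) → (71.1132,220.5278) → (63.1195,229.7072) → (75.0660,232.0403). Closed: final G1 returns to the first vertex.

**Shape 3** — `<rect>` rectangle, stroke `#0000ff` → score (S560, F1668). Machine vertices: (36.1325,123.8611) → (131.2078,123.8611) → (131.2078,11.5908) → (36.1325,11.5908) → (36.1325,123.8611). Closed: final G1 returns to the first vertex.

**Shape 4** — `<path>` regular polygon, stroke `#0000ff` → score (S560, F1668). Machine vertices: (117.6939,217.3487) → (106.3002,224.9382) → (107.1762,238.6002) → (119.4457,244.6725) → (130.8394,237.0830) → (129.9634,223.4210) → (117.6939,217.3487). Closed: final G1 returns to the first vertex.

**Shape 5** — `<path>` regular polygon, stroke `#0000ff` → score (S560, F1668). Machine vertices: (142.6825,227.3915) → (140.7100,213.6330) → (129.5865,205.2991) → (115.8280,207.2716) → (107.4941,218.3951) → (109.4666,232.1536) → (120.5901,240.4875) → (134.3486,238.5150) → (142.6825,227.3915). Closed: final G1 returns to the first vertex.

G21
G90
G00 X80.3138 Y115.1381
M3 S560
G1 X86.7367 Y163.9180 F1668
G1 X125.7699 Y133.9656
G1 X80.3138 Y115.1381
M5
G00 X75.0660 Y232.0403
M3 S201
G1 X71.1132 Y220.5278 F4876
G1 X63.1195 Y229.7072
G1 X75.0660 Y232.0403
M5
G00 X36.1325 Y123.8611
M3 S560
G1 X131.2078 Y123.8611 F1668
G1 X131.2078 Y11.5908
G1 X36.1325 Y11.5908
G1 X36.1325 Y123.8611
M5
G00 X117.6939 Y217.3487
M3 S560
G1 X106.3002 Y224.9382 F1668
G1 X107.1762 Y238.6002
G1 X119.4457 Y244.6725
G1 X130.8394 Y237.0830
G1 X129.9634 Y223.4210
G1 X117.6939 Y217.3487
M5
G00 X142.6825 Y227.3915
M3 S560
G1 X140.7100 Y213.6330 F1668
G1 X129.5865 Y205.2991
G1 X115.8280 Y207.2716
G1 X107.4941 Y218.3951
G1 X109.4666 Y232.1536
G1 X120.5901 Y240.4875
G1 X134.3486 Y238.5150
G1 X142.6825 Y227.3915
M5
G00 X0.0000 Y0.0000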